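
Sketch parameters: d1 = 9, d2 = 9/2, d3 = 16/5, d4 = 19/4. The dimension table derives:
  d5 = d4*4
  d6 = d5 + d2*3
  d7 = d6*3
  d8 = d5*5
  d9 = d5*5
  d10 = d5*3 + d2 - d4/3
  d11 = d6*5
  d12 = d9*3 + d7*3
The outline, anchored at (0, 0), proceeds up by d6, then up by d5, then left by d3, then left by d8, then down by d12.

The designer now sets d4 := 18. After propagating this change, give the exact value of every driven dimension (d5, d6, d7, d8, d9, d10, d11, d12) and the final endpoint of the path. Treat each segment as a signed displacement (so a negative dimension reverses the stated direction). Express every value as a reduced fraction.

Apply edit: d4 := 18
  d5 = d4*4 = 72
  d6 = d5 + d2*3 = 171/2
  d7 = d6*3 = 513/2
  d8 = d5*5 = 360
  d9 = d5*5 = 360
  d10 = d5*3 + d2 - d4/3 = 429/2
  d11 = d6*5 = 855/2
  d12 = d9*3 + d7*3 = 3699/2
Walk from origin (0, 0):
  seg 1: up by d6 = 171/2 → (0, 171/2)
  seg 2: up by d5 = 72 → (0, 315/2)
  seg 3: left by d3 = 16/5 → (-16/5, 315/2)
  seg 4: left by d8 = 360 → (-1816/5, 315/2)
  seg 5: down by d12 = 3699/2 → (-1816/5, -1692)

d5 = 72
d6 = 171/2
d7 = 513/2
d8 = 360
d9 = 360
d10 = 429/2
d11 = 855/2
d12 = 3699/2
endpoint = (-1816/5, -1692)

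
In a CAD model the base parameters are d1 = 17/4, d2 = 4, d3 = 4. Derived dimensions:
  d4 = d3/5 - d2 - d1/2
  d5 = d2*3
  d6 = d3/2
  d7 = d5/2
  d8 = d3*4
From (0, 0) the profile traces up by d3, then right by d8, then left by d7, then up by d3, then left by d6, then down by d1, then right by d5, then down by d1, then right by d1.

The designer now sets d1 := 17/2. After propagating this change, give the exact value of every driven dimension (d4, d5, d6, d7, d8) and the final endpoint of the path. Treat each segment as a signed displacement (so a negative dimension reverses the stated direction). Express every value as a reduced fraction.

d4 = -149/20
d5 = 12
d6 = 2
d7 = 6
d8 = 16
endpoint = (57/2, -9)

Apply edit: d1 := 17/2
  d4 = d3/5 - d2 - d1/2 = -149/20
  d5 = d2*3 = 12
  d6 = d3/2 = 2
  d7 = d5/2 = 6
  d8 = d3*4 = 16
Walk from origin (0, 0):
  seg 1: up by d3 = 4 → (0, 4)
  seg 2: right by d8 = 16 → (16, 4)
  seg 3: left by d7 = 6 → (10, 4)
  seg 4: up by d3 = 4 → (10, 8)
  seg 5: left by d6 = 2 → (8, 8)
  seg 6: down by d1 = 17/2 → (8, -1/2)
  seg 7: right by d5 = 12 → (20, -1/2)
  seg 8: down by d1 = 17/2 → (20, -9)
  seg 9: right by d1 = 17/2 → (57/2, -9)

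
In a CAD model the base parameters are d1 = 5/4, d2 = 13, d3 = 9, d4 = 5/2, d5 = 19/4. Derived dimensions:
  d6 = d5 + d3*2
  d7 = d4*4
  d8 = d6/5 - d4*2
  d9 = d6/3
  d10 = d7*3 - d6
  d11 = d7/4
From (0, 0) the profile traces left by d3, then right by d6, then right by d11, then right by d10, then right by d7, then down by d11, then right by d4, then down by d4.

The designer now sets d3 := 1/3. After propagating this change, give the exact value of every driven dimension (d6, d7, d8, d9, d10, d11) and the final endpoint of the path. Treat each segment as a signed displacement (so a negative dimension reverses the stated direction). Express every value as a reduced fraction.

Apply edit: d3 := 1/3
  d6 = d5 + d3*2 = 65/12
  d7 = d4*4 = 10
  d8 = d6/5 - d4*2 = -47/12
  d9 = d6/3 = 65/36
  d10 = d7*3 - d6 = 295/12
  d11 = d7/4 = 5/2
Walk from origin (0, 0):
  seg 1: left by d3 = 1/3 → (-1/3, 0)
  seg 2: right by d6 = 65/12 → (61/12, 0)
  seg 3: right by d11 = 5/2 → (91/12, 0)
  seg 4: right by d10 = 295/12 → (193/6, 0)
  seg 5: right by d7 = 10 → (253/6, 0)
  seg 6: down by d11 = 5/2 → (253/6, -5/2)
  seg 7: right by d4 = 5/2 → (134/3, -5/2)
  seg 8: down by d4 = 5/2 → (134/3, -5)

d6 = 65/12
d7 = 10
d8 = -47/12
d9 = 65/36
d10 = 295/12
d11 = 5/2
endpoint = (134/3, -5)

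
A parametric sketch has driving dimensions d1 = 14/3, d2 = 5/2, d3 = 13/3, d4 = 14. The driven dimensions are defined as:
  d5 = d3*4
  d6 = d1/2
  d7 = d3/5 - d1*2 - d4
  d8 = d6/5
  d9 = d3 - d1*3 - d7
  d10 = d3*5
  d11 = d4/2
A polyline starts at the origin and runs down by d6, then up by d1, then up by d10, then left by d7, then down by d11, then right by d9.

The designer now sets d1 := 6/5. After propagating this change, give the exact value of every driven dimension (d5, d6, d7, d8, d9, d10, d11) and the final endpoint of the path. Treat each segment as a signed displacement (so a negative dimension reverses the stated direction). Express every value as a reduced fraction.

Apply edit: d1 := 6/5
  d5 = d3*4 = 52/3
  d6 = d1/2 = 3/5
  d7 = d3/5 - d1*2 - d4 = -233/15
  d8 = d6/5 = 3/25
  d9 = d3 - d1*3 - d7 = 244/15
  d10 = d3*5 = 65/3
  d11 = d4/2 = 7
Walk from origin (0, 0):
  seg 1: down by d6 = 3/5 → (0, -3/5)
  seg 2: up by d1 = 6/5 → (0, 3/5)
  seg 3: up by d10 = 65/3 → (0, 334/15)
  seg 4: left by d7 = -233/15 → (233/15, 334/15)
  seg 5: down by d11 = 7 → (233/15, 229/15)
  seg 6: right by d9 = 244/15 → (159/5, 229/15)

d5 = 52/3
d6 = 3/5
d7 = -233/15
d8 = 3/25
d9 = 244/15
d10 = 65/3
d11 = 7
endpoint = (159/5, 229/15)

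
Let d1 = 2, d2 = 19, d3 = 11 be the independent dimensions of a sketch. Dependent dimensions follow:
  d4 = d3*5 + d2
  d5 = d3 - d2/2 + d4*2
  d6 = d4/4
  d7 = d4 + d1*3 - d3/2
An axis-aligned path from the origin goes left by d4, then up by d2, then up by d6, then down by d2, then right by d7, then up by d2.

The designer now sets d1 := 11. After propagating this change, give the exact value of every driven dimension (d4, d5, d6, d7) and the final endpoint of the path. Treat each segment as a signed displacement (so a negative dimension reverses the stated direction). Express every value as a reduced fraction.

Apply edit: d1 := 11
  d4 = d3*5 + d2 = 74
  d5 = d3 - d2/2 + d4*2 = 299/2
  d6 = d4/4 = 37/2
  d7 = d4 + d1*3 - d3/2 = 203/2
Walk from origin (0, 0):
  seg 1: left by d4 = 74 → (-74, 0)
  seg 2: up by d2 = 19 → (-74, 19)
  seg 3: up by d6 = 37/2 → (-74, 75/2)
  seg 4: down by d2 = 19 → (-74, 37/2)
  seg 5: right by d7 = 203/2 → (55/2, 37/2)
  seg 6: up by d2 = 19 → (55/2, 75/2)

d4 = 74
d5 = 299/2
d6 = 37/2
d7 = 203/2
endpoint = (55/2, 75/2)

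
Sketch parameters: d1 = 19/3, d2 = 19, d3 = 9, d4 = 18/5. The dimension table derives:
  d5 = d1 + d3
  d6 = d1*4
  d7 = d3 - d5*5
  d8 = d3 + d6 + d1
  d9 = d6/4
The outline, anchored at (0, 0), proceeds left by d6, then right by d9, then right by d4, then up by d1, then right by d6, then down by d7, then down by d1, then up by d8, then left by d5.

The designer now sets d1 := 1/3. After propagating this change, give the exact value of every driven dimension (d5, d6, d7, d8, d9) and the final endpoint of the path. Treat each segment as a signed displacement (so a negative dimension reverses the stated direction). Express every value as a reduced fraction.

d5 = 28/3
d6 = 4/3
d7 = -113/3
d8 = 32/3
d9 = 1/3
endpoint = (-27/5, 145/3)

Apply edit: d1 := 1/3
  d5 = d1 + d3 = 28/3
  d6 = d1*4 = 4/3
  d7 = d3 - d5*5 = -113/3
  d8 = d3 + d6 + d1 = 32/3
  d9 = d6/4 = 1/3
Walk from origin (0, 0):
  seg 1: left by d6 = 4/3 → (-4/3, 0)
  seg 2: right by d9 = 1/3 → (-1, 0)
  seg 3: right by d4 = 18/5 → (13/5, 0)
  seg 4: up by d1 = 1/3 → (13/5, 1/3)
  seg 5: right by d6 = 4/3 → (59/15, 1/3)
  seg 6: down by d7 = -113/3 → (59/15, 38)
  seg 7: down by d1 = 1/3 → (59/15, 113/3)
  seg 8: up by d8 = 32/3 → (59/15, 145/3)
  seg 9: left by d5 = 28/3 → (-27/5, 145/3)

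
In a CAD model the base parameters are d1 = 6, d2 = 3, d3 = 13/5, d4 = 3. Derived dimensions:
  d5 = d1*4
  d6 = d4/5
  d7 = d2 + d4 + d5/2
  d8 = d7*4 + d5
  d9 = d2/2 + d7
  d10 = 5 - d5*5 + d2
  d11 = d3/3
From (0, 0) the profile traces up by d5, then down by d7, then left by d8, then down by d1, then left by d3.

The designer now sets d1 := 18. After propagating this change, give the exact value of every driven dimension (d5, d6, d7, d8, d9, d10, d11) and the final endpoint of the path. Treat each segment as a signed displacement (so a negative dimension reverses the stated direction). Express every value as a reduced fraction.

Apply edit: d1 := 18
  d5 = d1*4 = 72
  d6 = d4/5 = 3/5
  d7 = d2 + d4 + d5/2 = 42
  d8 = d7*4 + d5 = 240
  d9 = d2/2 + d7 = 87/2
  d10 = 5 - d5*5 + d2 = -352
  d11 = d3/3 = 13/15
Walk from origin (0, 0):
  seg 1: up by d5 = 72 → (0, 72)
  seg 2: down by d7 = 42 → (0, 30)
  seg 3: left by d8 = 240 → (-240, 30)
  seg 4: down by d1 = 18 → (-240, 12)
  seg 5: left by d3 = 13/5 → (-1213/5, 12)

d5 = 72
d6 = 3/5
d7 = 42
d8 = 240
d9 = 87/2
d10 = -352
d11 = 13/15
endpoint = (-1213/5, 12)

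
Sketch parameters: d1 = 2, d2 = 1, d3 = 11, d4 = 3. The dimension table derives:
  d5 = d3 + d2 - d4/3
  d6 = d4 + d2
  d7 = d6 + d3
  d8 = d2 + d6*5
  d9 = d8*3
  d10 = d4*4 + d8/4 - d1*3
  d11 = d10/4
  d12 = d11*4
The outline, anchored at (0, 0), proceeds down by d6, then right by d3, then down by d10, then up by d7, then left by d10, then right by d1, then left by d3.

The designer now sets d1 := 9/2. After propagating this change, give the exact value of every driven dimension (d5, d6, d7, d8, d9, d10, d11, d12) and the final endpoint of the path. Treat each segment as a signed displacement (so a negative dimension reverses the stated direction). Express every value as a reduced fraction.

Apply edit: d1 := 9/2
  d5 = d3 + d2 - d4/3 = 11
  d6 = d4 + d2 = 4
  d7 = d6 + d3 = 15
  d8 = d2 + d6*5 = 21
  d9 = d8*3 = 63
  d10 = d4*4 + d8/4 - d1*3 = 15/4
  d11 = d10/4 = 15/16
  d12 = d11*4 = 15/4
Walk from origin (0, 0):
  seg 1: down by d6 = 4 → (0, -4)
  seg 2: right by d3 = 11 → (11, -4)
  seg 3: down by d10 = 15/4 → (11, -31/4)
  seg 4: up by d7 = 15 → (11, 29/4)
  seg 5: left by d10 = 15/4 → (29/4, 29/4)
  seg 6: right by d1 = 9/2 → (47/4, 29/4)
  seg 7: left by d3 = 11 → (3/4, 29/4)

d5 = 11
d6 = 4
d7 = 15
d8 = 21
d9 = 63
d10 = 15/4
d11 = 15/16
d12 = 15/4
endpoint = (3/4, 29/4)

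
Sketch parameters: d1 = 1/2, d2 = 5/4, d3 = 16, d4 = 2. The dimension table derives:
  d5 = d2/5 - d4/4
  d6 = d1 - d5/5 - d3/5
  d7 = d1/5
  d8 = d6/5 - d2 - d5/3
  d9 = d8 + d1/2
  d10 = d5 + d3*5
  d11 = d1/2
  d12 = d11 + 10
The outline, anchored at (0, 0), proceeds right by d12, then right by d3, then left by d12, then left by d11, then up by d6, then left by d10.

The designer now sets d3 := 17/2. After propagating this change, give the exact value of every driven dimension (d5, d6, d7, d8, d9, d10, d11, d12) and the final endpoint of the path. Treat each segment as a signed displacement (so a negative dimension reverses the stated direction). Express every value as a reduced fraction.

Apply edit: d3 := 17/2
  d5 = d2/5 - d4/4 = -1/4
  d6 = d1 - d5/5 - d3/5 = -23/20
  d7 = d1/5 = 1/10
  d8 = d6/5 - d2 - d5/3 = -419/300
  d9 = d8 + d1/2 = -86/75
  d10 = d5 + d3*5 = 169/4
  d11 = d1/2 = 1/4
  d12 = d11 + 10 = 41/4
Walk from origin (0, 0):
  seg 1: right by d12 = 41/4 → (41/4, 0)
  seg 2: right by d3 = 17/2 → (75/4, 0)
  seg 3: left by d12 = 41/4 → (17/2, 0)
  seg 4: left by d11 = 1/4 → (33/4, 0)
  seg 5: up by d6 = -23/20 → (33/4, -23/20)
  seg 6: left by d10 = 169/4 → (-34, -23/20)

d5 = -1/4
d6 = -23/20
d7 = 1/10
d8 = -419/300
d9 = -86/75
d10 = 169/4
d11 = 1/4
d12 = 41/4
endpoint = (-34, -23/20)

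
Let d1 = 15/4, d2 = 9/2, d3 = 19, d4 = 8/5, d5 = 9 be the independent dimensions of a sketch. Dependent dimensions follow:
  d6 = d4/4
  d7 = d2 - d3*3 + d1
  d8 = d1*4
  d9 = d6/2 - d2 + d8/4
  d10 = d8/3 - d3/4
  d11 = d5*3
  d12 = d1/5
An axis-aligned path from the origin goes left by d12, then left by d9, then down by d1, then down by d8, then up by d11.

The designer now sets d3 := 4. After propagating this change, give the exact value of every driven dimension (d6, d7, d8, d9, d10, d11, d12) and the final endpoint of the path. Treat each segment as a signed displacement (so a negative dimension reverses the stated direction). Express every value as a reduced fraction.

d6 = 2/5
d7 = -15/4
d8 = 15
d9 = -11/20
d10 = 4
d11 = 27
d12 = 3/4
endpoint = (-1/5, 33/4)

Apply edit: d3 := 4
  d6 = d4/4 = 2/5
  d7 = d2 - d3*3 + d1 = -15/4
  d8 = d1*4 = 15
  d9 = d6/2 - d2 + d8/4 = -11/20
  d10 = d8/3 - d3/4 = 4
  d11 = d5*3 = 27
  d12 = d1/5 = 3/4
Walk from origin (0, 0):
  seg 1: left by d12 = 3/4 → (-3/4, 0)
  seg 2: left by d9 = -11/20 → (-1/5, 0)
  seg 3: down by d1 = 15/4 → (-1/5, -15/4)
  seg 4: down by d8 = 15 → (-1/5, -75/4)
  seg 5: up by d11 = 27 → (-1/5, 33/4)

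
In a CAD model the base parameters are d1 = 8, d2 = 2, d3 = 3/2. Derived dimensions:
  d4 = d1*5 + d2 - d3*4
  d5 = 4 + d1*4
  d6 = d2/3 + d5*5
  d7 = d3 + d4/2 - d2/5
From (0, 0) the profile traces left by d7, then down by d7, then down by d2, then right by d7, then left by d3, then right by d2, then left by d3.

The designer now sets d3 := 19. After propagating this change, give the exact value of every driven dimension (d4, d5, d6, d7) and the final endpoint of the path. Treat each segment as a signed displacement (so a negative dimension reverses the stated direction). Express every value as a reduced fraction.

Apply edit: d3 := 19
  d4 = d1*5 + d2 - d3*4 = -34
  d5 = 4 + d1*4 = 36
  d6 = d2/3 + d5*5 = 542/3
  d7 = d3 + d4/2 - d2/5 = 8/5
Walk from origin (0, 0):
  seg 1: left by d7 = 8/5 → (-8/5, 0)
  seg 2: down by d7 = 8/5 → (-8/5, -8/5)
  seg 3: down by d2 = 2 → (-8/5, -18/5)
  seg 4: right by d7 = 8/5 → (0, -18/5)
  seg 5: left by d3 = 19 → (-19, -18/5)
  seg 6: right by d2 = 2 → (-17, -18/5)
  seg 7: left by d3 = 19 → (-36, -18/5)

d4 = -34
d5 = 36
d6 = 542/3
d7 = 8/5
endpoint = (-36, -18/5)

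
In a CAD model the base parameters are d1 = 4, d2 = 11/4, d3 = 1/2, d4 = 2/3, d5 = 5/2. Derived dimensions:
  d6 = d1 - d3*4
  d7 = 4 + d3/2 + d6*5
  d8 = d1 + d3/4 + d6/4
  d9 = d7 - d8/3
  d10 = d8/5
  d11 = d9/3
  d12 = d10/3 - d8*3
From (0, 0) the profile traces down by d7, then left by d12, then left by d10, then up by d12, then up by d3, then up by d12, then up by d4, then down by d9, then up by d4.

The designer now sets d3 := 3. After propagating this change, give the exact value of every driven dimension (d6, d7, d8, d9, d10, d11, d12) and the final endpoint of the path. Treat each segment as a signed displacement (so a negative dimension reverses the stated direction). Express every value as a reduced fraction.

d6 = -8
d7 = -69/2
d8 = 11/4
d9 = -425/12
d10 = 11/20
d11 = -425/36
d12 = -121/15
endpoint = (451/60, 3487/60)

Apply edit: d3 := 3
  d6 = d1 - d3*4 = -8
  d7 = 4 + d3/2 + d6*5 = -69/2
  d8 = d1 + d3/4 + d6/4 = 11/4
  d9 = d7 - d8/3 = -425/12
  d10 = d8/5 = 11/20
  d11 = d9/3 = -425/36
  d12 = d10/3 - d8*3 = -121/15
Walk from origin (0, 0):
  seg 1: down by d7 = -69/2 → (0, 69/2)
  seg 2: left by d12 = -121/15 → (121/15, 69/2)
  seg 3: left by d10 = 11/20 → (451/60, 69/2)
  seg 4: up by d12 = -121/15 → (451/60, 793/30)
  seg 5: up by d3 = 3 → (451/60, 883/30)
  seg 6: up by d12 = -121/15 → (451/60, 641/30)
  seg 7: up by d4 = 2/3 → (451/60, 661/30)
  seg 8: down by d9 = -425/12 → (451/60, 1149/20)
  seg 9: up by d4 = 2/3 → (451/60, 3487/60)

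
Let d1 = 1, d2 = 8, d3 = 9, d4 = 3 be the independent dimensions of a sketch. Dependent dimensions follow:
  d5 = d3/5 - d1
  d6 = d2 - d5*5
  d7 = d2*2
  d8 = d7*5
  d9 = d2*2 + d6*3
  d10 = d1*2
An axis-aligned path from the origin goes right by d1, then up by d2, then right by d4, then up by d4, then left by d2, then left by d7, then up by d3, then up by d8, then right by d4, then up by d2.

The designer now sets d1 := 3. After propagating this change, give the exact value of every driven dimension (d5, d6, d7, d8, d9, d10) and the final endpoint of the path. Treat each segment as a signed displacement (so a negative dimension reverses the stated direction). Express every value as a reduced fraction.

d5 = -6/5
d6 = 14
d7 = 16
d8 = 80
d9 = 58
d10 = 6
endpoint = (-15, 108)

Apply edit: d1 := 3
  d5 = d3/5 - d1 = -6/5
  d6 = d2 - d5*5 = 14
  d7 = d2*2 = 16
  d8 = d7*5 = 80
  d9 = d2*2 + d6*3 = 58
  d10 = d1*2 = 6
Walk from origin (0, 0):
  seg 1: right by d1 = 3 → (3, 0)
  seg 2: up by d2 = 8 → (3, 8)
  seg 3: right by d4 = 3 → (6, 8)
  seg 4: up by d4 = 3 → (6, 11)
  seg 5: left by d2 = 8 → (-2, 11)
  seg 6: left by d7 = 16 → (-18, 11)
  seg 7: up by d3 = 9 → (-18, 20)
  seg 8: up by d8 = 80 → (-18, 100)
  seg 9: right by d4 = 3 → (-15, 100)
  seg 10: up by d2 = 8 → (-15, 108)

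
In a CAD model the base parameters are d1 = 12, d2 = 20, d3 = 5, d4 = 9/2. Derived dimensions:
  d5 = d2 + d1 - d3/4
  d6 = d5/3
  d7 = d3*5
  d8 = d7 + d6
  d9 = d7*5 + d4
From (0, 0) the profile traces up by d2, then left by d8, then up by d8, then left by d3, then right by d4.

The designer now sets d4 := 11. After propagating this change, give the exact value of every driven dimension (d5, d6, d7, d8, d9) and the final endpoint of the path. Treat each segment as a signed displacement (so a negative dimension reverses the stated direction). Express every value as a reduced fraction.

d5 = 123/4
d6 = 41/4
d7 = 25
d8 = 141/4
d9 = 136
endpoint = (-117/4, 221/4)

Apply edit: d4 := 11
  d5 = d2 + d1 - d3/4 = 123/4
  d6 = d5/3 = 41/4
  d7 = d3*5 = 25
  d8 = d7 + d6 = 141/4
  d9 = d7*5 + d4 = 136
Walk from origin (0, 0):
  seg 1: up by d2 = 20 → (0, 20)
  seg 2: left by d8 = 141/4 → (-141/4, 20)
  seg 3: up by d8 = 141/4 → (-141/4, 221/4)
  seg 4: left by d3 = 5 → (-161/4, 221/4)
  seg 5: right by d4 = 11 → (-117/4, 221/4)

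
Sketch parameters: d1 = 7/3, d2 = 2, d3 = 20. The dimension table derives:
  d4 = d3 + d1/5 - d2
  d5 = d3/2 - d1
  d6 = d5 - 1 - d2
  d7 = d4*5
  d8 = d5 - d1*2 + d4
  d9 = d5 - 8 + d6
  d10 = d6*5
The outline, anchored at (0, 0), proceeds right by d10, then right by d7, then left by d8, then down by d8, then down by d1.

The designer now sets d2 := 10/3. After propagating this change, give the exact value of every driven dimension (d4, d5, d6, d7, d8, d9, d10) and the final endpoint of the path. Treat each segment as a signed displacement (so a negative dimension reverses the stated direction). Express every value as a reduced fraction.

Apply edit: d2 := 10/3
  d4 = d3 + d1/5 - d2 = 257/15
  d5 = d3/2 - d1 = 23/3
  d6 = d5 - 1 - d2 = 10/3
  d7 = d4*5 = 257/3
  d8 = d5 - d1*2 + d4 = 302/15
  d9 = d5 - 8 + d6 = 3
  d10 = d6*5 = 50/3
Walk from origin (0, 0):
  seg 1: right by d10 = 50/3 → (50/3, 0)
  seg 2: right by d7 = 257/3 → (307/3, 0)
  seg 3: left by d8 = 302/15 → (411/5, 0)
  seg 4: down by d8 = 302/15 → (411/5, -302/15)
  seg 5: down by d1 = 7/3 → (411/5, -337/15)

d4 = 257/15
d5 = 23/3
d6 = 10/3
d7 = 257/3
d8 = 302/15
d9 = 3
d10 = 50/3
endpoint = (411/5, -337/15)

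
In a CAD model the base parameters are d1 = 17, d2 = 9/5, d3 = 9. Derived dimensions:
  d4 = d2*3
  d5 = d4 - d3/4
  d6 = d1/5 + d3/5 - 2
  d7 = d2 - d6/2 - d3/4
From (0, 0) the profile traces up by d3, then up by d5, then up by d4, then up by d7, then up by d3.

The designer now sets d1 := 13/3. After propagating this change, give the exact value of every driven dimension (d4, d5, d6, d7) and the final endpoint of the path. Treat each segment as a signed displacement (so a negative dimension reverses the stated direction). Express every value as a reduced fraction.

Apply edit: d1 := 13/3
  d4 = d2*3 = 27/5
  d5 = d4 - d3/4 = 63/20
  d6 = d1/5 + d3/5 - 2 = 2/3
  d7 = d2 - d6/2 - d3/4 = -47/60
Walk from origin (0, 0):
  seg 1: up by d3 = 9 → (0, 9)
  seg 2: up by d5 = 63/20 → (0, 243/20)
  seg 3: up by d4 = 27/5 → (0, 351/20)
  seg 4: up by d7 = -47/60 → (0, 503/30)
  seg 5: up by d3 = 9 → (0, 773/30)

d4 = 27/5
d5 = 63/20
d6 = 2/3
d7 = -47/60
endpoint = (0, 773/30)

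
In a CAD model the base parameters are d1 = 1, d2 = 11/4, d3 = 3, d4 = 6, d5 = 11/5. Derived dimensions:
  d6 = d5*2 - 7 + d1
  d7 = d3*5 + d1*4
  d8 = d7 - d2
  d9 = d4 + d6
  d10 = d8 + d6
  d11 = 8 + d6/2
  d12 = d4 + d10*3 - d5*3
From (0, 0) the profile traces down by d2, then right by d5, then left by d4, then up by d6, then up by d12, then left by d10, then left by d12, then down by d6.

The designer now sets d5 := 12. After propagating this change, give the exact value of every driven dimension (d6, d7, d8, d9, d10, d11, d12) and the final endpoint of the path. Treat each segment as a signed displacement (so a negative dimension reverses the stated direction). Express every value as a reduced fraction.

Apply edit: d5 := 12
  d6 = d5*2 - 7 + d1 = 18
  d7 = d3*5 + d1*4 = 19
  d8 = d7 - d2 = 65/4
  d9 = d4 + d6 = 24
  d10 = d8 + d6 = 137/4
  d11 = 8 + d6/2 = 17
  d12 = d4 + d10*3 - d5*3 = 291/4
Walk from origin (0, 0):
  seg 1: down by d2 = 11/4 → (0, -11/4)
  seg 2: right by d5 = 12 → (12, -11/4)
  seg 3: left by d4 = 6 → (6, -11/4)
  seg 4: up by d6 = 18 → (6, 61/4)
  seg 5: up by d12 = 291/4 → (6, 88)
  seg 6: left by d10 = 137/4 → (-113/4, 88)
  seg 7: left by d12 = 291/4 → (-101, 88)
  seg 8: down by d6 = 18 → (-101, 70)

d6 = 18
d7 = 19
d8 = 65/4
d9 = 24
d10 = 137/4
d11 = 17
d12 = 291/4
endpoint = (-101, 70)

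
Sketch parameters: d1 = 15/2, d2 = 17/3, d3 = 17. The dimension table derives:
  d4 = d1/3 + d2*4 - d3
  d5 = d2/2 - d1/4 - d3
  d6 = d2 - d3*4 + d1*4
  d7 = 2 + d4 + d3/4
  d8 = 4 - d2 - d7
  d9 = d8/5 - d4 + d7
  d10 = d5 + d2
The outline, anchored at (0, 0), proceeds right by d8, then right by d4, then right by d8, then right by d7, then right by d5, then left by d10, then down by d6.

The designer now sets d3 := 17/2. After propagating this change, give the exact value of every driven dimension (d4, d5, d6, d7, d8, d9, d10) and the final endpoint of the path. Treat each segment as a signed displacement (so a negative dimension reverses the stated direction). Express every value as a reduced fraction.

d4 = 50/3
d5 = -181/24
d6 = 5/3
d7 = 499/24
d8 = -539/24
d9 = -11/30
d10 = -15/8
endpoint = (-105/8, -5/3)

Apply edit: d3 := 17/2
  d4 = d1/3 + d2*4 - d3 = 50/3
  d5 = d2/2 - d1/4 - d3 = -181/24
  d6 = d2 - d3*4 + d1*4 = 5/3
  d7 = 2 + d4 + d3/4 = 499/24
  d8 = 4 - d2 - d7 = -539/24
  d9 = d8/5 - d4 + d7 = -11/30
  d10 = d5 + d2 = -15/8
Walk from origin (0, 0):
  seg 1: right by d8 = -539/24 → (-539/24, 0)
  seg 2: right by d4 = 50/3 → (-139/24, 0)
  seg 3: right by d8 = -539/24 → (-113/4, 0)
  seg 4: right by d7 = 499/24 → (-179/24, 0)
  seg 5: right by d5 = -181/24 → (-15, 0)
  seg 6: left by d10 = -15/8 → (-105/8, 0)
  seg 7: down by d6 = 5/3 → (-105/8, -5/3)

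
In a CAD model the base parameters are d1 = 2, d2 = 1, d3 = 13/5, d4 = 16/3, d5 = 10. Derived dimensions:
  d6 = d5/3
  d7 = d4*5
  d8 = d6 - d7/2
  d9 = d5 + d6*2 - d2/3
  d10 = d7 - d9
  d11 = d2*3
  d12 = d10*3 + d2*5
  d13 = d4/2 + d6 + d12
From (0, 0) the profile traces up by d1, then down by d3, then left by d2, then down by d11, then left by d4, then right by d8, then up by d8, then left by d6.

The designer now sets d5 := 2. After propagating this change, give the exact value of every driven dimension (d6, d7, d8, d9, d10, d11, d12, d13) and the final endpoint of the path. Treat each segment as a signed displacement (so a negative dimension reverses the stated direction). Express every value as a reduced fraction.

d6 = 2/3
d7 = 80/3
d8 = -38/3
d9 = 3
d10 = 71/3
d11 = 3
d12 = 76
d13 = 238/3
endpoint = (-59/3, -244/15)

Apply edit: d5 := 2
  d6 = d5/3 = 2/3
  d7 = d4*5 = 80/3
  d8 = d6 - d7/2 = -38/3
  d9 = d5 + d6*2 - d2/3 = 3
  d10 = d7 - d9 = 71/3
  d11 = d2*3 = 3
  d12 = d10*3 + d2*5 = 76
  d13 = d4/2 + d6 + d12 = 238/3
Walk from origin (0, 0):
  seg 1: up by d1 = 2 → (0, 2)
  seg 2: down by d3 = 13/5 → (0, -3/5)
  seg 3: left by d2 = 1 → (-1, -3/5)
  seg 4: down by d11 = 3 → (-1, -18/5)
  seg 5: left by d4 = 16/3 → (-19/3, -18/5)
  seg 6: right by d8 = -38/3 → (-19, -18/5)
  seg 7: up by d8 = -38/3 → (-19, -244/15)
  seg 8: left by d6 = 2/3 → (-59/3, -244/15)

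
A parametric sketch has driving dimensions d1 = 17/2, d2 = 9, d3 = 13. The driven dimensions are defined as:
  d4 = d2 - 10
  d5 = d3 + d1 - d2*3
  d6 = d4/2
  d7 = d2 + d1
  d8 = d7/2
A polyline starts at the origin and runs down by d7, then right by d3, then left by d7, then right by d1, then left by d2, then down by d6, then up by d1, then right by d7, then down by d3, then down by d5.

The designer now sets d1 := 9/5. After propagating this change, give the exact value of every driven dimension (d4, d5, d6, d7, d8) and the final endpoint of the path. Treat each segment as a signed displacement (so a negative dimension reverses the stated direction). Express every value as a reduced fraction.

d4 = -1
d5 = -61/5
d6 = -1/2
d7 = 54/5
d8 = 27/5
endpoint = (29/5, -93/10)

Apply edit: d1 := 9/5
  d4 = d2 - 10 = -1
  d5 = d3 + d1 - d2*3 = -61/5
  d6 = d4/2 = -1/2
  d7 = d2 + d1 = 54/5
  d8 = d7/2 = 27/5
Walk from origin (0, 0):
  seg 1: down by d7 = 54/5 → (0, -54/5)
  seg 2: right by d3 = 13 → (13, -54/5)
  seg 3: left by d7 = 54/5 → (11/5, -54/5)
  seg 4: right by d1 = 9/5 → (4, -54/5)
  seg 5: left by d2 = 9 → (-5, -54/5)
  seg 6: down by d6 = -1/2 → (-5, -103/10)
  seg 7: up by d1 = 9/5 → (-5, -17/2)
  seg 8: right by d7 = 54/5 → (29/5, -17/2)
  seg 9: down by d3 = 13 → (29/5, -43/2)
  seg 10: down by d5 = -61/5 → (29/5, -93/10)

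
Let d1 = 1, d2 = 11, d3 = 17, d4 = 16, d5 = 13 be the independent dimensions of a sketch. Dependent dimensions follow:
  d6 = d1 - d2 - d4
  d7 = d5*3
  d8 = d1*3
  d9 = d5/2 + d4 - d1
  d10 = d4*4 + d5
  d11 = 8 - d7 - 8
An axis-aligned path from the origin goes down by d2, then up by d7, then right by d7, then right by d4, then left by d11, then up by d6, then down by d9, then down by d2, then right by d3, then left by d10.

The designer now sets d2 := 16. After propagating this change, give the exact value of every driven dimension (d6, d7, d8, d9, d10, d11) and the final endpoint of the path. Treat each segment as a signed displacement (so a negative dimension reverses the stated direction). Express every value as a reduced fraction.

d6 = -31
d7 = 39
d8 = 3
d9 = 43/2
d10 = 77
d11 = -39
endpoint = (34, -91/2)

Apply edit: d2 := 16
  d6 = d1 - d2 - d4 = -31
  d7 = d5*3 = 39
  d8 = d1*3 = 3
  d9 = d5/2 + d4 - d1 = 43/2
  d10 = d4*4 + d5 = 77
  d11 = 8 - d7 - 8 = -39
Walk from origin (0, 0):
  seg 1: down by d2 = 16 → (0, -16)
  seg 2: up by d7 = 39 → (0, 23)
  seg 3: right by d7 = 39 → (39, 23)
  seg 4: right by d4 = 16 → (55, 23)
  seg 5: left by d11 = -39 → (94, 23)
  seg 6: up by d6 = -31 → (94, -8)
  seg 7: down by d9 = 43/2 → (94, -59/2)
  seg 8: down by d2 = 16 → (94, -91/2)
  seg 9: right by d3 = 17 → (111, -91/2)
  seg 10: left by d10 = 77 → (34, -91/2)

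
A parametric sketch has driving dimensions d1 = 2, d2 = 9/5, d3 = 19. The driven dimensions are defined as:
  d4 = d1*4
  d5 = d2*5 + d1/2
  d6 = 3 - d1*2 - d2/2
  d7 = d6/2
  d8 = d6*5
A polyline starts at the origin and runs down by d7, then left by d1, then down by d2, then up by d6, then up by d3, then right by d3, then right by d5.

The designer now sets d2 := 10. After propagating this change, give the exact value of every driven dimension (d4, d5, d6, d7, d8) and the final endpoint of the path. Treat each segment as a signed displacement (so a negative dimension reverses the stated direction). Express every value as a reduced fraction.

d4 = 8
d5 = 51
d6 = -6
d7 = -3
d8 = -30
endpoint = (68, 6)

Apply edit: d2 := 10
  d4 = d1*4 = 8
  d5 = d2*5 + d1/2 = 51
  d6 = 3 - d1*2 - d2/2 = -6
  d7 = d6/2 = -3
  d8 = d6*5 = -30
Walk from origin (0, 0):
  seg 1: down by d7 = -3 → (0, 3)
  seg 2: left by d1 = 2 → (-2, 3)
  seg 3: down by d2 = 10 → (-2, -7)
  seg 4: up by d6 = -6 → (-2, -13)
  seg 5: up by d3 = 19 → (-2, 6)
  seg 6: right by d3 = 19 → (17, 6)
  seg 7: right by d5 = 51 → (68, 6)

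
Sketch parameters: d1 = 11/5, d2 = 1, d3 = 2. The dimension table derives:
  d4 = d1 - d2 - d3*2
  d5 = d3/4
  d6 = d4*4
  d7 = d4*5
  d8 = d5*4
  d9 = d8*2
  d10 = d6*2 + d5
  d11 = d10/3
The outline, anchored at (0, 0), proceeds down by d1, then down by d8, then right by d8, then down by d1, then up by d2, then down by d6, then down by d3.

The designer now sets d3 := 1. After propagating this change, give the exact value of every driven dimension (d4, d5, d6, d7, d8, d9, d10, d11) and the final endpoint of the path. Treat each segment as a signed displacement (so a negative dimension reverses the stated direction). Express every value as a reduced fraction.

d4 = -4/5
d5 = 1/4
d6 = -16/5
d7 = -4
d8 = 1
d9 = 2
d10 = -123/20
d11 = -41/20
endpoint = (1, -11/5)

Apply edit: d3 := 1
  d4 = d1 - d2 - d3*2 = -4/5
  d5 = d3/4 = 1/4
  d6 = d4*4 = -16/5
  d7 = d4*5 = -4
  d8 = d5*4 = 1
  d9 = d8*2 = 2
  d10 = d6*2 + d5 = -123/20
  d11 = d10/3 = -41/20
Walk from origin (0, 0):
  seg 1: down by d1 = 11/5 → (0, -11/5)
  seg 2: down by d8 = 1 → (0, -16/5)
  seg 3: right by d8 = 1 → (1, -16/5)
  seg 4: down by d1 = 11/5 → (1, -27/5)
  seg 5: up by d2 = 1 → (1, -22/5)
  seg 6: down by d6 = -16/5 → (1, -6/5)
  seg 7: down by d3 = 1 → (1, -11/5)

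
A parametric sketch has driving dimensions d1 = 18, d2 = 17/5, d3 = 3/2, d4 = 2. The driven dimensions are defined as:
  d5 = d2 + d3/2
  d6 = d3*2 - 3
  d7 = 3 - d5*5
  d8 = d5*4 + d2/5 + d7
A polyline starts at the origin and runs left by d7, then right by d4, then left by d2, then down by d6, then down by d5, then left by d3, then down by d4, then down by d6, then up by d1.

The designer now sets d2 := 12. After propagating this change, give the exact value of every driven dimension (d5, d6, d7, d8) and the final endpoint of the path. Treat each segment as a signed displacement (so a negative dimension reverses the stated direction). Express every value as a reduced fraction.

d5 = 51/4
d6 = 0
d7 = -243/4
d8 = -147/20
endpoint = (197/4, 13/4)

Apply edit: d2 := 12
  d5 = d2 + d3/2 = 51/4
  d6 = d3*2 - 3 = 0
  d7 = 3 - d5*5 = -243/4
  d8 = d5*4 + d2/5 + d7 = -147/20
Walk from origin (0, 0):
  seg 1: left by d7 = -243/4 → (243/4, 0)
  seg 2: right by d4 = 2 → (251/4, 0)
  seg 3: left by d2 = 12 → (203/4, 0)
  seg 4: down by d6 = 0 → (203/4, 0)
  seg 5: down by d5 = 51/4 → (203/4, -51/4)
  seg 6: left by d3 = 3/2 → (197/4, -51/4)
  seg 7: down by d4 = 2 → (197/4, -59/4)
  seg 8: down by d6 = 0 → (197/4, -59/4)
  seg 9: up by d1 = 18 → (197/4, 13/4)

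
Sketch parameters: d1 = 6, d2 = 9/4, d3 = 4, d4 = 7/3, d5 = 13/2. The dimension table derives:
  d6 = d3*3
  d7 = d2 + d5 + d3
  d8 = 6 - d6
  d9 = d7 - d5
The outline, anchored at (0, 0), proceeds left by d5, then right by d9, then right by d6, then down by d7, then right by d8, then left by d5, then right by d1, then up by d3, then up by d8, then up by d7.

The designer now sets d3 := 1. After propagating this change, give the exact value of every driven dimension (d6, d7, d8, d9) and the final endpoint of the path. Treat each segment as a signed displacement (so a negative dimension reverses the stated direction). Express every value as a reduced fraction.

d6 = 3
d7 = 39/4
d8 = 3
d9 = 13/4
endpoint = (9/4, 4)

Apply edit: d3 := 1
  d6 = d3*3 = 3
  d7 = d2 + d5 + d3 = 39/4
  d8 = 6 - d6 = 3
  d9 = d7 - d5 = 13/4
Walk from origin (0, 0):
  seg 1: left by d5 = 13/2 → (-13/2, 0)
  seg 2: right by d9 = 13/4 → (-13/4, 0)
  seg 3: right by d6 = 3 → (-1/4, 0)
  seg 4: down by d7 = 39/4 → (-1/4, -39/4)
  seg 5: right by d8 = 3 → (11/4, -39/4)
  seg 6: left by d5 = 13/2 → (-15/4, -39/4)
  seg 7: right by d1 = 6 → (9/4, -39/4)
  seg 8: up by d3 = 1 → (9/4, -35/4)
  seg 9: up by d8 = 3 → (9/4, -23/4)
  seg 10: up by d7 = 39/4 → (9/4, 4)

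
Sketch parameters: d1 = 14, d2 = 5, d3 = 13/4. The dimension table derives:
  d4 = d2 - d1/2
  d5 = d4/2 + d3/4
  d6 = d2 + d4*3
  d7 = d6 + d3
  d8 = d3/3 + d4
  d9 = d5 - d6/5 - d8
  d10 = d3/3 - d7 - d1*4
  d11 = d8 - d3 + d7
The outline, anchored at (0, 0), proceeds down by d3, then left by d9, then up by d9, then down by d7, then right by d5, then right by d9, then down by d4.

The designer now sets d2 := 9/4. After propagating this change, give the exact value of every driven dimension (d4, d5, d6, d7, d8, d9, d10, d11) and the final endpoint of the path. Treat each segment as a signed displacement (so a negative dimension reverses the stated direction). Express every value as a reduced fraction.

Apply edit: d2 := 9/4
  d4 = d2 - d1/2 = -19/4
  d5 = d4/2 + d3/4 = -25/16
  d6 = d2 + d4*3 = -12
  d7 = d6 + d3 = -35/4
  d8 = d3/3 + d4 = -11/3
  d9 = d5 - d6/5 - d8 = 1081/240
  d10 = d3/3 - d7 - d1*4 = -277/6
  d11 = d8 - d3 + d7 = -47/3
Walk from origin (0, 0):
  seg 1: down by d3 = 13/4 → (0, -13/4)
  seg 2: left by d9 = 1081/240 → (-1081/240, -13/4)
  seg 3: up by d9 = 1081/240 → (-1081/240, 301/240)
  seg 4: down by d7 = -35/4 → (-1081/240, 2401/240)
  seg 5: right by d5 = -25/16 → (-91/15, 2401/240)
  seg 6: right by d9 = 1081/240 → (-25/16, 2401/240)
  seg 7: down by d4 = -19/4 → (-25/16, 3541/240)

d4 = -19/4
d5 = -25/16
d6 = -12
d7 = -35/4
d8 = -11/3
d9 = 1081/240
d10 = -277/6
d11 = -47/3
endpoint = (-25/16, 3541/240)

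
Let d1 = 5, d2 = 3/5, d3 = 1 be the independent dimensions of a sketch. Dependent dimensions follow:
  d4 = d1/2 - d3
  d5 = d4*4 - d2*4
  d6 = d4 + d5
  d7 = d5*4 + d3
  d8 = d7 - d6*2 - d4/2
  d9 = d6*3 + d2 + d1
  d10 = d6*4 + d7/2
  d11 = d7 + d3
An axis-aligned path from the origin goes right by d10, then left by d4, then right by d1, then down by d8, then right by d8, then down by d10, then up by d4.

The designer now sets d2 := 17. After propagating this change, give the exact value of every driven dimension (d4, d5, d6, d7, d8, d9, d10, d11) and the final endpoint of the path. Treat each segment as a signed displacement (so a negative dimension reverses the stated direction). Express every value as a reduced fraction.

Apply edit: d2 := 17
  d4 = d1/2 - d3 = 3/2
  d5 = d4*4 - d2*4 = -62
  d6 = d4 + d5 = -121/2
  d7 = d5*4 + d3 = -247
  d8 = d7 - d6*2 - d4/2 = -507/4
  d9 = d6*3 + d2 + d1 = -319/2
  d10 = d6*4 + d7/2 = -731/2
  d11 = d7 + d3 = -246
Walk from origin (0, 0):
  seg 1: right by d10 = -731/2 → (-731/2, 0)
  seg 2: left by d4 = 3/2 → (-367, 0)
  seg 3: right by d1 = 5 → (-362, 0)
  seg 4: down by d8 = -507/4 → (-362, 507/4)
  seg 5: right by d8 = -507/4 → (-1955/4, 507/4)
  seg 6: down by d10 = -731/2 → (-1955/4, 1969/4)
  seg 7: up by d4 = 3/2 → (-1955/4, 1975/4)

d4 = 3/2
d5 = -62
d6 = -121/2
d7 = -247
d8 = -507/4
d9 = -319/2
d10 = -731/2
d11 = -246
endpoint = (-1955/4, 1975/4)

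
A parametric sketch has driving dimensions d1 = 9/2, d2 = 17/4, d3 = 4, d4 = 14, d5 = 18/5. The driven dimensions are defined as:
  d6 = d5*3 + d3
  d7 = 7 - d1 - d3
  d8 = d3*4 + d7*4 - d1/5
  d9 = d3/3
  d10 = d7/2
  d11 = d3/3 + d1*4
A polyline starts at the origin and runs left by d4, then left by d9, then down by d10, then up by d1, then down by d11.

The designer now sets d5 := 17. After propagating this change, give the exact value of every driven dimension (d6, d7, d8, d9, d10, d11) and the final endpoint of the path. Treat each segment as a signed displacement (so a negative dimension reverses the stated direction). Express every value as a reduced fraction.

Apply edit: d5 := 17
  d6 = d5*3 + d3 = 55
  d7 = 7 - d1 - d3 = -3/2
  d8 = d3*4 + d7*4 - d1/5 = 91/10
  d9 = d3/3 = 4/3
  d10 = d7/2 = -3/4
  d11 = d3/3 + d1*4 = 58/3
Walk from origin (0, 0):
  seg 1: left by d4 = 14 → (-14, 0)
  seg 2: left by d9 = 4/3 → (-46/3, 0)
  seg 3: down by d10 = -3/4 → (-46/3, 3/4)
  seg 4: up by d1 = 9/2 → (-46/3, 21/4)
  seg 5: down by d11 = 58/3 → (-46/3, -169/12)

d6 = 55
d7 = -3/2
d8 = 91/10
d9 = 4/3
d10 = -3/4
d11 = 58/3
endpoint = (-46/3, -169/12)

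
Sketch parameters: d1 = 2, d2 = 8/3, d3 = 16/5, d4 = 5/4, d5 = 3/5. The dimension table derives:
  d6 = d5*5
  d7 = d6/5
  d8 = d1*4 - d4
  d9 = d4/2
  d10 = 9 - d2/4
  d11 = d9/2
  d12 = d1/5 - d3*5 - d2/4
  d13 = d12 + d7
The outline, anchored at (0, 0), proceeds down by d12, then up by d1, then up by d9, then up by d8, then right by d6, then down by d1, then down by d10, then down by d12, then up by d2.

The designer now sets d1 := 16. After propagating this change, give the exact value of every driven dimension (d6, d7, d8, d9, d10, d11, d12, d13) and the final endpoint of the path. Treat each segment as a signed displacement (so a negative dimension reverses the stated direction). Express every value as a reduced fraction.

Apply edit: d1 := 16
  d6 = d5*5 = 3
  d7 = d6/5 = 3/5
  d8 = d1*4 - d4 = 251/4
  d9 = d4/2 = 5/8
  d10 = 9 - d2/4 = 25/3
  d11 = d9/2 = 5/16
  d12 = d1/5 - d3*5 - d2/4 = -202/15
  d13 = d12 + d7 = -193/15
Walk from origin (0, 0):
  seg 1: down by d12 = -202/15 → (0, 202/15)
  seg 2: up by d1 = 16 → (0, 442/15)
  seg 3: up by d9 = 5/8 → (0, 3611/120)
  seg 4: up by d8 = 251/4 → (0, 11141/120)
  seg 5: right by d6 = 3 → (3, 11141/120)
  seg 6: down by d1 = 16 → (3, 9221/120)
  seg 7: down by d10 = 25/3 → (3, 8221/120)
  seg 8: down by d12 = -202/15 → (3, 3279/40)
  seg 9: up by d2 = 8/3 → (3, 10157/120)

d6 = 3
d7 = 3/5
d8 = 251/4
d9 = 5/8
d10 = 25/3
d11 = 5/16
d12 = -202/15
d13 = -193/15
endpoint = (3, 10157/120)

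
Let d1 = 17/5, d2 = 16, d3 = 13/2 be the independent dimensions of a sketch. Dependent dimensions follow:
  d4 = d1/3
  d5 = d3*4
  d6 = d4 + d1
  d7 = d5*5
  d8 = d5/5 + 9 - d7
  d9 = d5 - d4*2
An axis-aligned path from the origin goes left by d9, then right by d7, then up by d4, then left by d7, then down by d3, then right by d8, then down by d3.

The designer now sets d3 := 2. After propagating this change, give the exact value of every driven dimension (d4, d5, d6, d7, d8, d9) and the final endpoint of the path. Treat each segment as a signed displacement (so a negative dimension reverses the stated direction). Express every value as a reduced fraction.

d4 = 17/15
d5 = 8
d6 = 68/15
d7 = 40
d8 = -147/5
d9 = 86/15
endpoint = (-527/15, -43/15)

Apply edit: d3 := 2
  d4 = d1/3 = 17/15
  d5 = d3*4 = 8
  d6 = d4 + d1 = 68/15
  d7 = d5*5 = 40
  d8 = d5/5 + 9 - d7 = -147/5
  d9 = d5 - d4*2 = 86/15
Walk from origin (0, 0):
  seg 1: left by d9 = 86/15 → (-86/15, 0)
  seg 2: right by d7 = 40 → (514/15, 0)
  seg 3: up by d4 = 17/15 → (514/15, 17/15)
  seg 4: left by d7 = 40 → (-86/15, 17/15)
  seg 5: down by d3 = 2 → (-86/15, -13/15)
  seg 6: right by d8 = -147/5 → (-527/15, -13/15)
  seg 7: down by d3 = 2 → (-527/15, -43/15)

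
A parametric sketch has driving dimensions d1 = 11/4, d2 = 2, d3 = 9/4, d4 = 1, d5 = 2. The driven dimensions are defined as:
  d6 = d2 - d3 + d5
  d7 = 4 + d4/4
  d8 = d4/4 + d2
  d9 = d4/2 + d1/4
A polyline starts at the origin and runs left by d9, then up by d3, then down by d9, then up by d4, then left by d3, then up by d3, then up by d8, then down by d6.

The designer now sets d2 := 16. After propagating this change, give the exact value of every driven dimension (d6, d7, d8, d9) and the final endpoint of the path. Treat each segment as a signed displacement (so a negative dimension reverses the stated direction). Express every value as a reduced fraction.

d6 = 63/4
d7 = 17/4
d8 = 65/4
d9 = 19/16
endpoint = (-55/16, 77/16)

Apply edit: d2 := 16
  d6 = d2 - d3 + d5 = 63/4
  d7 = 4 + d4/4 = 17/4
  d8 = d4/4 + d2 = 65/4
  d9 = d4/2 + d1/4 = 19/16
Walk from origin (0, 0):
  seg 1: left by d9 = 19/16 → (-19/16, 0)
  seg 2: up by d3 = 9/4 → (-19/16, 9/4)
  seg 3: down by d9 = 19/16 → (-19/16, 17/16)
  seg 4: up by d4 = 1 → (-19/16, 33/16)
  seg 5: left by d3 = 9/4 → (-55/16, 33/16)
  seg 6: up by d3 = 9/4 → (-55/16, 69/16)
  seg 7: up by d8 = 65/4 → (-55/16, 329/16)
  seg 8: down by d6 = 63/4 → (-55/16, 77/16)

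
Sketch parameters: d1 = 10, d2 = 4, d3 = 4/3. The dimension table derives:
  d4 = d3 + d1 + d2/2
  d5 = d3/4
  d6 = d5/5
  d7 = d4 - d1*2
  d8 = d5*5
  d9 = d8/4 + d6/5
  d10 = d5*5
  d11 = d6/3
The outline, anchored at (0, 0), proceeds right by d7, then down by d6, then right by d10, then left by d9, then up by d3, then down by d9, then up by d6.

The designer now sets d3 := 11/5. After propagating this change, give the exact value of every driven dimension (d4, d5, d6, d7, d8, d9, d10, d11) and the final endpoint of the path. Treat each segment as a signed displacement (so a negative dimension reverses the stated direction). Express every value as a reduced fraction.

Apply edit: d3 := 11/5
  d4 = d3 + d1 + d2/2 = 71/5
  d5 = d3/4 = 11/20
  d6 = d5/5 = 11/100
  d7 = d4 - d1*2 = -29/5
  d8 = d5*5 = 11/4
  d9 = d8/4 + d6/5 = 1419/2000
  d10 = d5*5 = 11/4
  d11 = d6/3 = 11/300
Walk from origin (0, 0):
  seg 1: right by d7 = -29/5 → (-29/5, 0)
  seg 2: down by d6 = 11/100 → (-29/5, -11/100)
  seg 3: right by d10 = 11/4 → (-61/20, -11/100)
  seg 4: left by d9 = 1419/2000 → (-7519/2000, -11/100)
  seg 5: up by d3 = 11/5 → (-7519/2000, 209/100)
  seg 6: down by d9 = 1419/2000 → (-7519/2000, 2761/2000)
  seg 7: up by d6 = 11/100 → (-7519/2000, 2981/2000)

d4 = 71/5
d5 = 11/20
d6 = 11/100
d7 = -29/5
d8 = 11/4
d9 = 1419/2000
d10 = 11/4
d11 = 11/300
endpoint = (-7519/2000, 2981/2000)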